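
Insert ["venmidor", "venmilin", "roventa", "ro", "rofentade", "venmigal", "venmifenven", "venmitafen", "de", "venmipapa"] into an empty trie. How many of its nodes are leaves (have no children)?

9

A leaf is a node with no children — equivalently, the end of a word that is not a proper prefix of any other stored word.
Those words: "de", "rofentade", "roventa", "venmidor", "venmifenven", "venmigal", "venmilin", "venmipapa", "venmitafen"
Leaf count: 9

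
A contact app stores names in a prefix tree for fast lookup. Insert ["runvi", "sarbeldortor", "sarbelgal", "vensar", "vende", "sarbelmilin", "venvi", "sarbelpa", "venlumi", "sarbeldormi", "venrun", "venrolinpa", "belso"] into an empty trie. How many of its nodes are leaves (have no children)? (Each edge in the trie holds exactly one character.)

A leaf is a node with no children — equivalently, the end of a word that is not a proper prefix of any other stored word.
Those words: "belso", "runvi", "sarbeldormi", "sarbeldortor", "sarbelgal", "sarbelmilin", "sarbelpa", "vende", "venlumi", "venrolinpa", "venrun", "vensar", "venvi"
Leaf count: 13

13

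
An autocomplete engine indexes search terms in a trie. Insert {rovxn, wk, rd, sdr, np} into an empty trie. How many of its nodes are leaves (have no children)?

Leaves are exactly the stored words that no other stored word extends.
Those words: "np", "rd", "rovxn", "sdr", "wk"
Leaf count: 5

5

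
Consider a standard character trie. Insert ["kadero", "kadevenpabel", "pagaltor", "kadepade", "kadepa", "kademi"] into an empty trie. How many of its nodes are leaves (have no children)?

Leaves are exactly the stored words that no other stored word extends.
Those words: "kademi", "kadepade", "kadero", "kadevenpabel", "pagaltor"
Leaf count: 5

5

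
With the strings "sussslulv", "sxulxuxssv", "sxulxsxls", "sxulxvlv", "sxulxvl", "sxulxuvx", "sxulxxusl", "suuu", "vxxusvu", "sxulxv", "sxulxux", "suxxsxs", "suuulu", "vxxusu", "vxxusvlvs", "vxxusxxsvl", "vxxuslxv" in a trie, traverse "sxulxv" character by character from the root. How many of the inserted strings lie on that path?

1

Check each prefix of "sxulxv" against the stored set — each match is an end-marker on the path.
Prefixes of the query that are stored words: "sxulxv"
Count: 1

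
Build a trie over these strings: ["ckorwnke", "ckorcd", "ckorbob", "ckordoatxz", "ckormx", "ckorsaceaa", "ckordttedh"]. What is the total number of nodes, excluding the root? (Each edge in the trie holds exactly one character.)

Insert word by word; a character creates a node only if that edge doesn't already exist:
  "ckorwnke" → 8 new (c, k, o, r, w, n, k, e)
  "ckorcd" → prefix "ckor" already present; 2 new (c, d)
  "ckorbob" → prefix "ckor" already present; 3 new (b, o, b)
  "ckordoatxz" → prefix "ckor" already present; 6 new (d, o, a, t, x, z)
  "ckormx" → prefix "ckor" already present; 2 new (m, x)
  "ckorsaceaa" → prefix "ckor" already present; 6 new (s, a, c, e, a, a)
  "ckordttedh" → prefix "ckord" already present; 5 new (t, t, e, d, h)
Total nodes = 8 + 2 + 3 + 6 + 2 + 6 + 5 = 32

32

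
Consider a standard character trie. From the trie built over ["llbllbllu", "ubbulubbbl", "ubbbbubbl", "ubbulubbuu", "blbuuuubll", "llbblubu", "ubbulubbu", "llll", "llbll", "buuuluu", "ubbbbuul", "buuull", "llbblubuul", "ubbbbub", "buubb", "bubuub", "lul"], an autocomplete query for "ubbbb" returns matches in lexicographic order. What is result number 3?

Filter for "ubbbb…" and sort: "ubbbbub", "ubbbbubbl", "ubbbbuul"
Position 3: ubbbbuul

ubbbbuul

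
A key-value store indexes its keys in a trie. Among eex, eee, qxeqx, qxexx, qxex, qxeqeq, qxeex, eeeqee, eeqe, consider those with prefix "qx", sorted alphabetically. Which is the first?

Filter for "qx…" and sort: "qxeex", "qxeqeq", "qxeqx", "qxex", "qxexx"
Position 1: qxeex

qxeex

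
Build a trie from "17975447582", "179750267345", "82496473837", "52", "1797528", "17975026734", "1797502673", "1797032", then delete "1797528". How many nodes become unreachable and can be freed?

A node on "1797528"'s path can go only if nothing else ends at it or branches off below it.
The suffix "28" (2 nodes) is used only by "1797528"; the node for "17975" still has the child "4", so pruning stops there.
Nodes removed: 2

2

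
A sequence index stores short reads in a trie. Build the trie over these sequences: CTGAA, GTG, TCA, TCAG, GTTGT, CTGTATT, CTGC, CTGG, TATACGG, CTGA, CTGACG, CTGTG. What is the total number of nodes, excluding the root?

30

Trie structure (* marks end of a word):
(root)
├─ C
│  └─ T
│     └─ G
│        ├─ A *
│        │  ├─ A *
│        │  └─ C
│        │     └─ G *
│        ├─ C *
│        ├─ G *
│        └─ T
│           ├─ A
│           │  └─ T
│           │     └─ T *
│           └─ G *
├─ G
│  └─ T
│     ├─ G *
│     └─ T
│        └─ G
│           └─ T *
└─ T
   ├─ A
   │  └─ T
   │     └─ A
   │        └─ C
   │           └─ G
   │              └─ G *
   └─ C
      └─ A *
         └─ G *
Counting every labelled node above: 30.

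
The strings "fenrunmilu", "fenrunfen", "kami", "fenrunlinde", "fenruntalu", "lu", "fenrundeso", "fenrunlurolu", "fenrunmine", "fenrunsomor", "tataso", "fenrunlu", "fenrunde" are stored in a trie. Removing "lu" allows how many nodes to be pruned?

After clearing the end-marker at "lu", prune upward until reaching a node still needed by another word.
No other word shares any prefix with "lu", so all 2 of its nodes go.
Nodes removed: 2

2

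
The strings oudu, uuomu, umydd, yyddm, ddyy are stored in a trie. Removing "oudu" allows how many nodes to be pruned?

4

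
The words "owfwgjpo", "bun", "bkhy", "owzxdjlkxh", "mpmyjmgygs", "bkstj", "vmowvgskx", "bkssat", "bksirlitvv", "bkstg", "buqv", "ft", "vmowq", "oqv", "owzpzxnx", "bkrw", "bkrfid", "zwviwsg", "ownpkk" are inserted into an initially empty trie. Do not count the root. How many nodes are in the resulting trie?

83

Trace insertions, counting only characters that open a new branch:
  "owfwgjpo" → 8 new (o, w, f, w, g, j, p, o)
  "bun" → 3 new (b, u, n)
  "bkhy" → prefix "b" already present; 3 new (k, h, y)
  "owzxdjlkxh" → prefix "ow" already present; 8 new (z, x, d, j, l, k, x, h)
  "mpmyjmgygs" → 10 new (m, p, m, y, j, m, g, y, g, s)
  "bkstj" → prefix "bk" already present; 3 new (s, t, j)
  "vmowvgskx" → 9 new (v, m, o, w, v, g, s, k, x)
  "bkssat" → prefix "bks" already present; 3 new (s, a, t)
  "bksirlitvv" → prefix "bks" already present; 7 new (i, r, l, i, t, v, v)
  "bkstg" → prefix "bkst" already present; 1 new (g)
  "buqv" → prefix "bu" already present; 2 new (q, v)
  "ft" → 2 new (f, t)
  "vmowq" → prefix "vmow" already present; 1 new (q)
  "oqv" → prefix "o" already present; 2 new (q, v)
  "owzpzxnx" → prefix "owz" already present; 5 new (p, z, x, n, x)
  "bkrw" → prefix "bk" already present; 2 new (r, w)
  "bkrfid" → prefix "bkr" already present; 3 new (f, i, d)
  "zwviwsg" → 7 new (z, w, v, i, w, s, g)
  "ownpkk" → prefix "ow" already present; 4 new (n, p, k, k)
Total nodes = 8 + 3 + 3 + 8 + 10 + 3 + 9 + 3 + 7 + 1 + 2 + 2 + 1 + 2 + 5 + 2 + 3 + 7 + 4 = 83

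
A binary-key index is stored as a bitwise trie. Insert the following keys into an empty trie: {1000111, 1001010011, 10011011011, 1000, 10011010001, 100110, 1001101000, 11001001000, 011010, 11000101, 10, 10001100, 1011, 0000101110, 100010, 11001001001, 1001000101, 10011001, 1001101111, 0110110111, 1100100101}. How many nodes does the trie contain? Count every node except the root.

75

Trace insertions, counting only characters that open a new branch:
  "1000111" → 7 new (1, 0, 0, 0, 1, 1, 1)
  "1001010011" → prefix "100" already present; 7 new (1, 0, 1, 0, 0, 1, 1)
  "10011011011" → prefix "1001" already present; 7 new (1, 0, 1, 1, 0, 1, 1)
  "1000" → prefix "1000" already present; 0 new (none)
  "10011010001" → prefix "1001101" already present; 4 new (0, 0, 0, 1)
  "100110" → prefix "100110" already present; 0 new (none)
  "1001101000" → prefix "1001101000" already present; 0 new (none)
  "11001001000" → prefix "1" already present; 10 new (1, 0, 0, 1, 0, 0, 1, 0, 0, 0)
  "011010" → 6 new (0, 1, 1, 0, 1, 0)
  "11000101" → prefix "1100" already present; 4 new (0, 1, 0, 1)
  "10" → prefix "10" already present; 0 new (none)
  "10001100" → prefix "100011" already present; 2 new (0, 0)
  "1011" → prefix "10" already present; 2 new (1, 1)
  "0000101110" → prefix "0" already present; 9 new (0, 0, 0, 1, 0, 1, 1, 1, 0)
  "100010" → prefix "10001" already present; 1 new (0)
  "11001001001" → prefix "1100100100" already present; 1 new (1)
  "1001000101" → prefix "10010" already present; 5 new (0, 0, 1, 0, 1)
  "10011001" → prefix "100110" already present; 2 new (0, 1)
  "1001101111" → prefix "10011011" already present; 2 new (1, 1)
  "0110110111" → prefix "01101" already present; 5 new (1, 0, 1, 1, 1)
  "1100100101" → prefix "110010010" already present; 1 new (1)
Total nodes = 7 + 7 + 7 + 0 + 4 + 0 + 0 + 10 + 6 + 4 + 0 + 2 + 2 + 9 + 1 + 1 + 5 + 2 + 2 + 5 + 1 = 75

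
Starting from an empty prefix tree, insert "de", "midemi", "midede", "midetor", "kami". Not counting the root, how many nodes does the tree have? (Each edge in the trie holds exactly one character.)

For each word, the new-node count is its length minus the longest prefix already in the trie:
  "de" → 2 new (d, e)
  "midemi" → 6 new (m, i, d, e, m, i)
  "midede" → prefix "mide" already present; 2 new (d, e)
  "midetor" → prefix "mide" already present; 3 new (t, o, r)
  "kami" → 4 new (k, a, m, i)
Total nodes = 2 + 6 + 2 + 3 + 4 = 17

17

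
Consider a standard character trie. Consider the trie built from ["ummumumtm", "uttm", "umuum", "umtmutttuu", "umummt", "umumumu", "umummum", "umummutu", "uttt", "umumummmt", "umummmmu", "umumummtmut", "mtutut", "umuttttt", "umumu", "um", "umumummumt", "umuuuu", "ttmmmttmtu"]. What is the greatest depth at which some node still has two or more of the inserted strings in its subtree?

7

The deepest shared node is where two words last agree before diverging.
e.g. "umumummmt" and "umumummtmut" share the prefix "umumumm" of length 7; no pair shares a longer one.
Longest shared-prefix length: 7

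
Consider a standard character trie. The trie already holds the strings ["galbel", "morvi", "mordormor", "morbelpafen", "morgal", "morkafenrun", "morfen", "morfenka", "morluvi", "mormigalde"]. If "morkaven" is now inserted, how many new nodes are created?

3

"morka" is already a path in the trie; the remaining "ven" must be added.
New nodes needed: |"morkaven"| − 5 = 8 − 5 = 3.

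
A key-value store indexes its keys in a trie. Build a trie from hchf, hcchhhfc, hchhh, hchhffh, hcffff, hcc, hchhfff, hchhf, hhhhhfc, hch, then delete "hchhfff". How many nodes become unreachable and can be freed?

1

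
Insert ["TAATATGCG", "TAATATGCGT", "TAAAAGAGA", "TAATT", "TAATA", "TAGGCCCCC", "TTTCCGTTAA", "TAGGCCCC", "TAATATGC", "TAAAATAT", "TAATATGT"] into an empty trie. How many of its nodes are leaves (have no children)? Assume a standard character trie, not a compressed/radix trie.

7

A leaf is a node with no children — equivalently, the end of a word that is not a proper prefix of any other stored word.
Those words: "TAAAAGAGA", "TAAAATAT", "TAATATGCGT", "TAATATGT", "TAATT", "TAGGCCCCC", "TTTCCGTTAA"
Leaf count: 7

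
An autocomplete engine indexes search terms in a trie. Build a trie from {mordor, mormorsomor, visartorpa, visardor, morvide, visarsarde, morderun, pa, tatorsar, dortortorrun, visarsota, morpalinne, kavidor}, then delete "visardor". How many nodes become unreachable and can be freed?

Walk "visardor" from the leaf back toward the root, removing each node that no remaining word uses.
The suffix "dor" (3 nodes) is used only by "visardor"; the node for "visar" still has the child "t", so pruning stops there.
Nodes removed: 3

3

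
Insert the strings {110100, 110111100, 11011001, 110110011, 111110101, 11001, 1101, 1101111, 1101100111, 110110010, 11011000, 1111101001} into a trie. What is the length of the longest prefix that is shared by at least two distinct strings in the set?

Equivalently: take the maximum, over all pairs, of their longest common prefix length.
e.g. "110110011" and "1101100111" share the prefix "110110011" of length 9; no pair shares a longer one.
Longest shared-prefix length: 9

9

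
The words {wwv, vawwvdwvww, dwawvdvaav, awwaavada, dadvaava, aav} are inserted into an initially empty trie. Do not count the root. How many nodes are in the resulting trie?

Trace insertions, counting only characters that open a new branch:
  "wwv" → 3 new (w, w, v)
  "vawwvdwvww" → 10 new (v, a, w, w, v, d, w, v, w, w)
  "dwawvdvaav" → 10 new (d, w, a, w, v, d, v, a, a, v)
  "awwaavada" → 9 new (a, w, w, a, a, v, a, d, a)
  "dadvaava" → prefix "d" already present; 7 new (a, d, v, a, a, v, a)
  "aav" → prefix "a" already present; 2 new (a, v)
Total nodes = 3 + 10 + 10 + 9 + 7 + 2 = 41

41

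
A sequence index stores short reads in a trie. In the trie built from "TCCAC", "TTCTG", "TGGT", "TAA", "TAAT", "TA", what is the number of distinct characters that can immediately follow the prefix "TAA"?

1

The children of the "TAA" node are the distinct next characters among strings starting with "TAA".
Distinct next characters after "TAA": T.
That node has 1 child edge.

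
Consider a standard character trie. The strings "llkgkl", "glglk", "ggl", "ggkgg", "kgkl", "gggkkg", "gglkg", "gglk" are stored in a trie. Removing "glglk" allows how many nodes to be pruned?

4

A node on "glglk"'s path can go only if nothing else ends at it or branches off below it.
The suffix "lglk" (4 nodes) is used only by "glglk"; the node for "g" still has the child "g", so pruning stops there.
Nodes removed: 4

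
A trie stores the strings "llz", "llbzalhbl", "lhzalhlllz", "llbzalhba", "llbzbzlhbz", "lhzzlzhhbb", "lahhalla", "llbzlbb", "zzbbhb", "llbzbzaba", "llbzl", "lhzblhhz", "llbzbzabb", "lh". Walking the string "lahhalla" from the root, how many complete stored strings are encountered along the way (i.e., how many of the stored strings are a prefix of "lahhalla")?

1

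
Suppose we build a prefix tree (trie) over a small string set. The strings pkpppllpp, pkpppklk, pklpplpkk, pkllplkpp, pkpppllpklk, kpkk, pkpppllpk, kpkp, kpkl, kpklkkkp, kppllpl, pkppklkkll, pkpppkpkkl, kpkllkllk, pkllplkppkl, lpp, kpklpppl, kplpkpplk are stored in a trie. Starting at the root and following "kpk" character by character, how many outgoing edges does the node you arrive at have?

3

The children of the "kpk" node are the distinct next characters among strings starting with "kpk".
Distinct next characters after "kpk": k, l, p.
That node has 3 child edges.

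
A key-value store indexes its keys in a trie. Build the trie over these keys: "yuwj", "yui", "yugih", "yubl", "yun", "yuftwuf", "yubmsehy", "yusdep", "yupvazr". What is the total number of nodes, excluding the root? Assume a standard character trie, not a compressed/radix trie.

30

Trie structure (* marks end of a word):
(root)
└─ y
   └─ u
      ├─ b
      │  ├─ l *
      │  └─ m
      │     └─ s
      │        └─ e
      │           └─ h
      │              └─ y *
      ├─ f
      │  └─ t
      │     └─ w
      │        └─ u
      │           └─ f *
      ├─ g
      │  └─ i
      │     └─ h *
      ├─ i *
      ├─ n *
      ├─ p
      │  └─ v
      │     └─ a
      │        └─ z
      │           └─ r *
      ├─ s
      │  └─ d
      │     └─ e
      │        └─ p *
      └─ w
         └─ j *
Counting every labelled node above: 30.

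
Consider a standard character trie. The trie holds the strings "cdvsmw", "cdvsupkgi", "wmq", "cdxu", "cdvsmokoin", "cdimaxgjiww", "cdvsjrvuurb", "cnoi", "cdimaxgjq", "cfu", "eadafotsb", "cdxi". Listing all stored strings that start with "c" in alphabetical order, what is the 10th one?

cnoi

Words with prefix "c", in lexicographic order: "cdimaxgjiww", "cdimaxgjq", "cdvsjrvuurb", "cdvsmokoin", "cdvsmw", "cdvsupkgi", "cdxi", "cdxu", "cfu", "cnoi"
The 10th is cnoi.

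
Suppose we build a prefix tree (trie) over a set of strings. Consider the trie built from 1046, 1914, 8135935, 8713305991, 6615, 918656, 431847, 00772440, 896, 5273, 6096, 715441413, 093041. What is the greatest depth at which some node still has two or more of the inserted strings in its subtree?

Look for the deepest trie node that still has at least two words in its subtree.
"00772440" and "093041" agree on "0" (1 characters) before diverging; nothing deeper is shared.
Longest shared-prefix length: 1

1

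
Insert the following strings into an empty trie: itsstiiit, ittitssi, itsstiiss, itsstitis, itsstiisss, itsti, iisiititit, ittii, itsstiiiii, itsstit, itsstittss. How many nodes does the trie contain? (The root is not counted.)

Trie structure (* marks end of a word):
(root)
└─ i
   ├─ i
   │  └─ s
   │     └─ i
   │        └─ i
   │           └─ t
   │              └─ i
   │                 └─ t
   │                    └─ i
   │                       └─ t *
   └─ t
      ├─ s
      │  ├─ s
      │  │  └─ t
      │  │     └─ i
      │  │        ├─ i
      │  │        │  ├─ i
      │  │        │  │  ├─ i
      │  │        │  │  │  └─ i *
      │  │        │  │  └─ t *
      │  │        │  └─ s
      │  │        │     └─ s *
      │  │        │        └─ s *
      │  │        └─ t *
      │  │           ├─ i
      │  │           │  └─ s *
      │  │           └─ t
      │  │              └─ s
      │  │                 └─ s *
      │  └─ t
      │     └─ i *
      └─ t
         └─ i
            ├─ i *
            └─ t
               └─ s
                  └─ s
                     └─ i *
Counting every labelled node above: 38.

38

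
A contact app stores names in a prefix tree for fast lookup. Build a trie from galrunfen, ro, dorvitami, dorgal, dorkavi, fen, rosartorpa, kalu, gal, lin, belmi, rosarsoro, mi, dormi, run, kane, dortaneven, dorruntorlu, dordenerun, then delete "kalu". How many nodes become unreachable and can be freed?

2

A node on "kalu"'s path can go only if nothing else ends at it or branches off below it.
The suffix "lu" (2 nodes) is used only by "kalu"; the node for "ka" still has the child "n", so pruning stops there.
Nodes removed: 2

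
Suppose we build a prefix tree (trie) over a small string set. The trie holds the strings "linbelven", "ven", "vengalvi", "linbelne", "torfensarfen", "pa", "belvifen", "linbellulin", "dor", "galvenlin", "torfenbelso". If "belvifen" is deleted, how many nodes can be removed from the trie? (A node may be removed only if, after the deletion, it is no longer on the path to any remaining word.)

8

Walk "belvifen" from the leaf back toward the root, removing each node that no remaining word uses.
No other word shares any prefix with "belvifen", so all 8 of its nodes go.
Nodes removed: 8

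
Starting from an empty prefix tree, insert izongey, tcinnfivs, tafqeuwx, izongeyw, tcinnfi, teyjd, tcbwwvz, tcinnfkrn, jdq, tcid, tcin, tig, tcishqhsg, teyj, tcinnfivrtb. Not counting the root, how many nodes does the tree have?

51

Insert word by word; a character creates a node only if that edge doesn't already exist:
  "izongey" → 7 new (i, z, o, n, g, e, y)
  "tcinnfivs" → 9 new (t, c, i, n, n, f, i, v, s)
  "tafqeuwx" → prefix "t" already present; 7 new (a, f, q, e, u, w, x)
  "izongeyw" → prefix "izongey" already present; 1 new (w)
  "tcinnfi" → prefix "tcinnfi" already present; 0 new (none)
  "teyjd" → prefix "t" already present; 4 new (e, y, j, d)
  "tcbwwvz" → prefix "tc" already present; 5 new (b, w, w, v, z)
  "tcinnfkrn" → prefix "tcinnf" already present; 3 new (k, r, n)
  "jdq" → 3 new (j, d, q)
  "tcid" → prefix "tci" already present; 1 new (d)
  "tcin" → prefix "tcin" already present; 0 new (none)
  "tig" → prefix "t" already present; 2 new (i, g)
  "tcishqhsg" → prefix "tci" already present; 6 new (s, h, q, h, s, g)
  "teyj" → prefix "teyj" already present; 0 new (none)
  "tcinnfivrtb" → prefix "tcinnfiv" already present; 3 new (r, t, b)
Total nodes = 7 + 9 + 7 + 1 + 0 + 4 + 5 + 3 + 3 + 1 + 0 + 2 + 6 + 0 + 3 = 51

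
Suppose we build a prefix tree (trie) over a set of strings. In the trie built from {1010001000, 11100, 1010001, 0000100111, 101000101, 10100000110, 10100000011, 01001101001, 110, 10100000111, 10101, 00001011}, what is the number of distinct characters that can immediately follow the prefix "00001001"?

Walk "00001001" from the root, arriving at one node.
Characters that immediately follow "00001001" among the stored strings: {1}.
That node has 1 child edge.

1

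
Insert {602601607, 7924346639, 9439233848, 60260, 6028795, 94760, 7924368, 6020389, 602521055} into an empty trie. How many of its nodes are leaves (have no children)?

A leaf is a node with no children — equivalently, the end of a word that is not a proper prefix of any other stored word.
Those words: "6020389", "602521055", "602601607", "6028795", "7924346639", "7924368", "9439233848", "94760"
Leaf count: 8

8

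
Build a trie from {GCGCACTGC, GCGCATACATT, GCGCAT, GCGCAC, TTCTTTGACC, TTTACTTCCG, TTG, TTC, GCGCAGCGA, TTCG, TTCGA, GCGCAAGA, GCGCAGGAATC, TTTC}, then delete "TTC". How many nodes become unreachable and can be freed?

A node on "TTC"'s path can go only if nothing else ends at it or branches off below it.
Every node on "TTC" is still needed (e.g. by "TTCTTTGACC"), so nothing is freed.
Nodes removed: 0

0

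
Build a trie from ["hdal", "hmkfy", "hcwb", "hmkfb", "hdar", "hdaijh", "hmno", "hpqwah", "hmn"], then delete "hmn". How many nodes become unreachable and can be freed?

Walk "hmn" from the leaf back toward the root, removing each node that no remaining word uses.
Every node on "hmn" is still needed (e.g. by "hmno"), so nothing is freed.
Nodes removed: 0

0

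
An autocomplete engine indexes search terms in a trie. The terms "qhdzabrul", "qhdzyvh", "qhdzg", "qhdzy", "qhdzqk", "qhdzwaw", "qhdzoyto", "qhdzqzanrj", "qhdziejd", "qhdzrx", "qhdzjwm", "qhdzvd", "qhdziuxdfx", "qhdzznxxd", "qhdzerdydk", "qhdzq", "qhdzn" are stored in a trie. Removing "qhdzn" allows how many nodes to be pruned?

After clearing the end-marker at "qhdzn", prune upward until reaching a node still needed by another word.
The suffix "n" (1 node) is used only by "qhdzn"; the node for "qhdz" still has the child "a", so pruning stops there.
Nodes removed: 1

1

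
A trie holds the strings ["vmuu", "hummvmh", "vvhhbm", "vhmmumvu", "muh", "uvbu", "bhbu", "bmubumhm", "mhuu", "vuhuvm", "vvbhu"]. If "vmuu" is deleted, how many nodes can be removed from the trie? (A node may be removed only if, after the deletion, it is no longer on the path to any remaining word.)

3

Walk "vmuu" from the leaf back toward the root, removing each node that no remaining word uses.
The suffix "muu" (3 nodes) is used only by "vmuu"; the node for "v" still has the child "v", so pruning stops there.
Nodes removed: 3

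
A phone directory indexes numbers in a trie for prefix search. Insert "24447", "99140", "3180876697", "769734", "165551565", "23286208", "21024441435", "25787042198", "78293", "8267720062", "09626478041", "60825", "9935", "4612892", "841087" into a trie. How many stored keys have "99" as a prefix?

Traverse to the node for "99", then collect every word in that subtree.
Words under "99": 99140, 9935
Count: 2

2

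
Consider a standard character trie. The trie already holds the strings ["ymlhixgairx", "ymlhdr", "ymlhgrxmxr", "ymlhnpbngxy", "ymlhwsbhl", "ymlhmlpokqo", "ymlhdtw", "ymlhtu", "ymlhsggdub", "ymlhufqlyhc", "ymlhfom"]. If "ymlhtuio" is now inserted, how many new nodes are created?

Walking "ymlhtuio" from the root, the first 6 characters ("ymlhtu") follow existing edges; "i" is the first miss.
Each of the 2 remaining characters creates one node.

2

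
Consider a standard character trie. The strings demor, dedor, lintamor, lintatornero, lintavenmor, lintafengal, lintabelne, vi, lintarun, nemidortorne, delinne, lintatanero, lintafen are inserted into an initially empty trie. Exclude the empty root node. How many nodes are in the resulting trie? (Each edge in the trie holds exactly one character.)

67

Trace insertions, counting only characters that open a new branch:
  "demor" → 5 new (d, e, m, o, r)
  "dedor" → prefix "de" already present; 3 new (d, o, r)
  "lintamor" → 8 new (l, i, n, t, a, m, o, r)
  "lintatornero" → prefix "linta" already present; 7 new (t, o, r, n, e, r, o)
  "lintavenmor" → prefix "linta" already present; 6 new (v, e, n, m, o, r)
  "lintafengal" → prefix "linta" already present; 6 new (f, e, n, g, a, l)
  "lintabelne" → prefix "linta" already present; 5 new (b, e, l, n, e)
  "vi" → 2 new (v, i)
  "lintarun" → prefix "linta" already present; 3 new (r, u, n)
  "nemidortorne" → 12 new (n, e, m, i, d, o, r, t, o, r, n, e)
  "delinne" → prefix "de" already present; 5 new (l, i, n, n, e)
  "lintatanero" → prefix "lintat" already present; 5 new (a, n, e, r, o)
  "lintafen" → prefix "lintafen" already present; 0 new (none)
Total nodes = 5 + 3 + 8 + 7 + 6 + 6 + 5 + 2 + 3 + 12 + 5 + 5 + 0 = 67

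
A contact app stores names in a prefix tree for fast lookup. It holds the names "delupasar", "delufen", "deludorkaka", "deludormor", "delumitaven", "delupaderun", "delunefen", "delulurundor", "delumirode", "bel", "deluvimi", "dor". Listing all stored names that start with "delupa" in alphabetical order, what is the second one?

DFS of the "delupa" subtree visits, in order: "delupaderun", "delupasar"
Position 2: delupasar

delupasar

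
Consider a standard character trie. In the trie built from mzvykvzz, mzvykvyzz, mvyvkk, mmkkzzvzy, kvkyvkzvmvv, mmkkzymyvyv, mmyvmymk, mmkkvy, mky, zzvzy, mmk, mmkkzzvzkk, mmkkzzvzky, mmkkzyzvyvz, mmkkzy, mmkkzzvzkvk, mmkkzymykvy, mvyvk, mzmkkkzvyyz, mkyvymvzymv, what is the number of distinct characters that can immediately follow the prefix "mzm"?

1

Follow the path "mzm" to its node, then look at its outgoing edges.
Distinct next characters after "mzm": k.
That node has 1 child edge.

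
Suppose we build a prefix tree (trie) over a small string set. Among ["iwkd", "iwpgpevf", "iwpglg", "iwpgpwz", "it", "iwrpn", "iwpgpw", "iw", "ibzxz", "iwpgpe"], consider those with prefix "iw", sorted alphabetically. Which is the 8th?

Words with prefix "iw", in lexicographic order: "iw", "iwkd", "iwpglg", "iwpgpe", "iwpgpevf", "iwpgpw", "iwpgpwz", "iwrpn"
The 8th is iwrpn.

iwrpn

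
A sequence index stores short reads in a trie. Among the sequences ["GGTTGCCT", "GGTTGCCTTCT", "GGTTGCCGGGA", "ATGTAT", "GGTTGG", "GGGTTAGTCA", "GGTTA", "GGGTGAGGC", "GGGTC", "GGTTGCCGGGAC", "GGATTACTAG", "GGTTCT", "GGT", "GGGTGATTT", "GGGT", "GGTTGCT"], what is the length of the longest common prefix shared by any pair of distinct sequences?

The deepest shared node is where two words last agree before diverging.
e.g. "GGTTGCCGGGA" and "GGTTGCCGGGAC" share the prefix "GGTTGCCGGGA" of length 11; no pair shares a longer one.
Longest shared-prefix length: 11

11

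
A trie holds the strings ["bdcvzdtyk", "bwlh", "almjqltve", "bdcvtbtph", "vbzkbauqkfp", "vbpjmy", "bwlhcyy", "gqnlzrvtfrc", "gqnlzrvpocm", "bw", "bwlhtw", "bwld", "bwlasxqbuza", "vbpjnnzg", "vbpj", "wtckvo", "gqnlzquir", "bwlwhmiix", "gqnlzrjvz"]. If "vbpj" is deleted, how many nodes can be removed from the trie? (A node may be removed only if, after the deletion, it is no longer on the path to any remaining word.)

Walk "vbpj" from the leaf back toward the root, removing each node that no remaining word uses.
Every node on "vbpj" is still needed (e.g. by "vbpjmy"), so nothing is freed.
Nodes removed: 0

0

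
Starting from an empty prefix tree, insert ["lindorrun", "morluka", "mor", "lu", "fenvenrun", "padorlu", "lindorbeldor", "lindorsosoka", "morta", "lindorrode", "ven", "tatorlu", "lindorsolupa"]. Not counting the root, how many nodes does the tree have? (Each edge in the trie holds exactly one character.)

64

Trace insertions, counting only characters that open a new branch:
  "lindorrun" → 9 new (l, i, n, d, o, r, r, u, n)
  "morluka" → 7 new (m, o, r, l, u, k, a)
  "mor" → prefix "mor" already present; 0 new (none)
  "lu" → prefix "l" already present; 1 new (u)
  "fenvenrun" → 9 new (f, e, n, v, e, n, r, u, n)
  "padorlu" → 7 new (p, a, d, o, r, l, u)
  "lindorbeldor" → prefix "lindor" already present; 6 new (b, e, l, d, o, r)
  "lindorsosoka" → prefix "lindor" already present; 6 new (s, o, s, o, k, a)
  "morta" → prefix "mor" already present; 2 new (t, a)
  "lindorrode" → prefix "lindorr" already present; 3 new (o, d, e)
  "ven" → 3 new (v, e, n)
  "tatorlu" → 7 new (t, a, t, o, r, l, u)
  "lindorsolupa" → prefix "lindorso" already present; 4 new (l, u, p, a)
Total nodes = 9 + 7 + 0 + 1 + 9 + 7 + 6 + 6 + 2 + 3 + 3 + 7 + 4 = 64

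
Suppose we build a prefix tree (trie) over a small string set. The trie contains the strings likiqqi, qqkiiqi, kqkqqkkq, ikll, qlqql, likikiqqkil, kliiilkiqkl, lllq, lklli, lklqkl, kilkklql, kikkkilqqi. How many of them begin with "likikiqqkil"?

Filter for entries beginning with "likikiqqkil":
Matches: "likikiqqkil"
Count: 1

1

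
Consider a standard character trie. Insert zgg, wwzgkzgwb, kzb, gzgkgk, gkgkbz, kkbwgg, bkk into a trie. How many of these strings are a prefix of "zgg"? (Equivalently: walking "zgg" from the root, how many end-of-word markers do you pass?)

1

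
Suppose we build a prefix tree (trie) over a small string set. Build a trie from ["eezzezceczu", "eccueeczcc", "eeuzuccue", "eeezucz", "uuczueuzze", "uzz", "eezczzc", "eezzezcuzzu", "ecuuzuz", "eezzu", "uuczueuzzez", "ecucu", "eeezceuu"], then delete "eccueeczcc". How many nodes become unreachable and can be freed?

A node on "eccueeczcc"'s path can go only if nothing else ends at it or branches off below it.
The suffix "cueeczcc" (8 nodes) is used only by "eccueeczcc"; the node for "ec" still has the child "u", so pruning stops there.
Nodes removed: 8

8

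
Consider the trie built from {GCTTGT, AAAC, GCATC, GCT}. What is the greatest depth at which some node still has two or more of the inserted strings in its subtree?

3

The deepest shared node is where two words last agree before diverging.
"GCT" and "GCTTGT" agree on "GCT" (3 characters) before diverging; nothing deeper is shared.
Longest shared-prefix length: 3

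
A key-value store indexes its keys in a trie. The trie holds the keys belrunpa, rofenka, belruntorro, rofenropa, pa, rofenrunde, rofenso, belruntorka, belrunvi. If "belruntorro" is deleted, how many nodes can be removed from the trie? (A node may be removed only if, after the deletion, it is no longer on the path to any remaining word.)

2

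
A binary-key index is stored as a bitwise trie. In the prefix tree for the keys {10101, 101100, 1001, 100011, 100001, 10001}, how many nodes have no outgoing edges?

Leaves are exactly the stored words that no other stored word extends.
Those words: "100001", "100011", "1001", "10101", "101100"
Leaf count: 5

5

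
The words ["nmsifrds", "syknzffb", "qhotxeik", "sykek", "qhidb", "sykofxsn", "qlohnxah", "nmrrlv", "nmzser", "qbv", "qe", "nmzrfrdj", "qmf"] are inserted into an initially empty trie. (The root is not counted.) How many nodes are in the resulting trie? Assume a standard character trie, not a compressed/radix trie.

Insert word by word; a character creates a node only if that edge doesn't already exist:
  "nmsifrds" → 8 new (n, m, s, i, f, r, d, s)
  "syknzffb" → 8 new (s, y, k, n, z, f, f, b)
  "qhotxeik" → 8 new (q, h, o, t, x, e, i, k)
  "sykek" → prefix "syk" already present; 2 new (e, k)
  "qhidb" → prefix "qh" already present; 3 new (i, d, b)
  "sykofxsn" → prefix "syk" already present; 5 new (o, f, x, s, n)
  "qlohnxah" → prefix "q" already present; 7 new (l, o, h, n, x, a, h)
  "nmrrlv" → prefix "nm" already present; 4 new (r, r, l, v)
  "nmzser" → prefix "nm" already present; 4 new (z, s, e, r)
  "qbv" → prefix "q" already present; 2 new (b, v)
  "qe" → prefix "q" already present; 1 new (e)
  "nmzrfrdj" → prefix "nmz" already present; 5 new (r, f, r, d, j)
  "qmf" → prefix "q" already present; 2 new (m, f)
Total nodes = 8 + 8 + 8 + 2 + 3 + 5 + 7 + 4 + 4 + 2 + 1 + 5 + 2 = 59

59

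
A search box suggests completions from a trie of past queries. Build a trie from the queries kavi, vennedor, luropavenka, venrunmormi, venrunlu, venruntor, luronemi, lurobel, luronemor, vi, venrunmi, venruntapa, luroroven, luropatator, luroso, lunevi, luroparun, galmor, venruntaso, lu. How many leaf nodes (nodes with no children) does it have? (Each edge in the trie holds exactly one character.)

19

Leaves are exactly the stored words that no other stored word extends.
Those words: "galmor", "kavi", "lunevi", "lurobel", "luronemi", "luronemor", "luroparun", "luropatator", "luropavenka", "luroroven", "luroso", "vennedor", "venrunlu", "venrunmi", "venrunmormi", "venruntapa", "venruntaso", "venruntor", "vi"
Leaf count: 19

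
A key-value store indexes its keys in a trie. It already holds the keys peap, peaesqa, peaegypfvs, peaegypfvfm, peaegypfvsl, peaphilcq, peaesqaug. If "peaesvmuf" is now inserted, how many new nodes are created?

The longest prefix of "peaesvmuf" already in the trie is "peaes" (length 5).
Each of the 4 remaining characters creates one node.

4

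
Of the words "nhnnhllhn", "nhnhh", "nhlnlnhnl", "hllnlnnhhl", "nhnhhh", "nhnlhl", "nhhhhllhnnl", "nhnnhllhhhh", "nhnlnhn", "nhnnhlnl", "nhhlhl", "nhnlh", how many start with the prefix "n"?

Walk to "n"; the words in its subtree are exactly those with that prefix.
Words under "n": nhhhhllhnnl, nhhlhl, nhlnlnhnl, nhnhh, nhnhhh, nhnlh, nhnlhl, nhnlnhn, nhnnhllhhhh, nhnnhllhn, nhnnhlnl
Count: 11

11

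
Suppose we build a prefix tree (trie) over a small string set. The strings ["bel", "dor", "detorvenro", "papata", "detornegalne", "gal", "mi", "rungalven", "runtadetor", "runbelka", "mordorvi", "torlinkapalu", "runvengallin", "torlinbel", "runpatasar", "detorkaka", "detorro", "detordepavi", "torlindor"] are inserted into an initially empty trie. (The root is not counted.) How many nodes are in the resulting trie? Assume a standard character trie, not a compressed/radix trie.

107

For each word, the new-node count is its length minus the longest prefix already in the trie:
  "bel" → 3 new (b, e, l)
  "dor" → 3 new (d, o, r)
  "detorvenro" → prefix "d" already present; 9 new (e, t, o, r, v, e, n, r, o)
  "papata" → 6 new (p, a, p, a, t, a)
  "detornegalne" → prefix "detor" already present; 7 new (n, e, g, a, l, n, e)
  "gal" → 3 new (g, a, l)
  "mi" → 2 new (m, i)
  "rungalven" → 9 new (r, u, n, g, a, l, v, e, n)
  "runtadetor" → prefix "run" already present; 7 new (t, a, d, e, t, o, r)
  "runbelka" → prefix "run" already present; 5 new (b, e, l, k, a)
  "mordorvi" → prefix "m" already present; 7 new (o, r, d, o, r, v, i)
  "torlinkapalu" → 12 new (t, o, r, l, i, n, k, a, p, a, l, u)
  "runvengallin" → prefix "run" already present; 9 new (v, e, n, g, a, l, l, i, n)
  "torlinbel" → prefix "torlin" already present; 3 new (b, e, l)
  "runpatasar" → prefix "run" already present; 7 new (p, a, t, a, s, a, r)
  "detorkaka" → prefix "detor" already present; 4 new (k, a, k, a)
  "detorro" → prefix "detor" already present; 2 new (r, o)
  "detordepavi" → prefix "detor" already present; 6 new (d, e, p, a, v, i)
  "torlindor" → prefix "torlin" already present; 3 new (d, o, r)
Total nodes = 3 + 3 + 9 + 6 + 7 + 3 + 2 + 9 + 7 + 5 + 7 + 12 + 9 + 3 + 7 + 4 + 2 + 6 + 3 = 107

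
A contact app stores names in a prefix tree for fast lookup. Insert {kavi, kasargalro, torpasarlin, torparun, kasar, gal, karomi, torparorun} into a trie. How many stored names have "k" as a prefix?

4

Traverse to the node for "k", then collect every word in that subtree.
Words under "k": karomi, kasar, kasargalro, kavi
Count: 4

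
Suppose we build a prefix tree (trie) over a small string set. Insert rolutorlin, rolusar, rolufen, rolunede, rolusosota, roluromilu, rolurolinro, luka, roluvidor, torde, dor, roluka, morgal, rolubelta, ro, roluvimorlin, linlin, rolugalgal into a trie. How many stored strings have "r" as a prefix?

Filter for entries beginning with "r":
Matches: "ro", "rolubelta", "rolufen", "rolugalgal", "roluka", "rolunede", "rolurolinro", "roluromilu", "rolusar", "rolusosota", "rolutorlin", "roluvidor", "roluvimorlin"
Count: 13

13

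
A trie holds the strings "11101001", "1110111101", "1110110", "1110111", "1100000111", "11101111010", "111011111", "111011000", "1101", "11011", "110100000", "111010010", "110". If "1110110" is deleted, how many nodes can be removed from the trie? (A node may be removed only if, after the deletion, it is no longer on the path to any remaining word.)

0

After clearing the end-marker at "1110110", prune upward until reaching a node still needed by another word.
Every node on "1110110" is still needed (e.g. by "111011000"), so nothing is freed.
Nodes removed: 0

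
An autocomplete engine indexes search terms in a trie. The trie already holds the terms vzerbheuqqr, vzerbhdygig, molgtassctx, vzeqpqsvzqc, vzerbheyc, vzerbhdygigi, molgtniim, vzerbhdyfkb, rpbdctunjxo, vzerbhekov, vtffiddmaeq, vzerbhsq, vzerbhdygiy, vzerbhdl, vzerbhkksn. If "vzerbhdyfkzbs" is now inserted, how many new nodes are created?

Walking "vzerbhdyfkzbs" from the root, the first 10 characters ("vzerbhdyfk") follow existing edges; "z" is the first miss.
Each of the 3 remaining characters creates one node.

3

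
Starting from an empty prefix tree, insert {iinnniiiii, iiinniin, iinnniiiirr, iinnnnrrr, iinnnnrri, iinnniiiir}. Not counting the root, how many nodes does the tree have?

Count nodes per top-level branch (shared prefixes stored once):
  'i'-branch (iiinniin, iinnniiiii, iinnniiiir, iinnniiiirr, iinnnnrri, iinnnnrrr): 23 nodes
Sum: 23

23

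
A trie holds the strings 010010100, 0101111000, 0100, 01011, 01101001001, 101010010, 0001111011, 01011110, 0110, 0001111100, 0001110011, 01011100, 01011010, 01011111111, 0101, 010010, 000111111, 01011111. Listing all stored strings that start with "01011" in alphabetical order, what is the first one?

01011

Filter for "01011…" and sort: "01011", "01011010", "01011100", "01011110", "0101111000", "01011111", "01011111111"
The 1st is 01011.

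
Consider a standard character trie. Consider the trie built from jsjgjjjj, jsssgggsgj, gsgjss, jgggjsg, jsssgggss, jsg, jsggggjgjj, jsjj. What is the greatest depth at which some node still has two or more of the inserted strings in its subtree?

Look for the deepest trie node that still has at least two words in its subtree.
"jsssgggsgj" and "jsssgggss" agree on "jsssgggs" (8 characters) before diverging; nothing deeper is shared.
Longest shared-prefix length: 8

8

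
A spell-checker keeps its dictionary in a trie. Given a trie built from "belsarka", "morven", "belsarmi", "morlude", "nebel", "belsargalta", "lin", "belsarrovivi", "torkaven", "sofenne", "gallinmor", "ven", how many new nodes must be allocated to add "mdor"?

3

"m" is already a path in the trie; the remaining "dor" must be added.
So 4 − 1 = 3 new nodes.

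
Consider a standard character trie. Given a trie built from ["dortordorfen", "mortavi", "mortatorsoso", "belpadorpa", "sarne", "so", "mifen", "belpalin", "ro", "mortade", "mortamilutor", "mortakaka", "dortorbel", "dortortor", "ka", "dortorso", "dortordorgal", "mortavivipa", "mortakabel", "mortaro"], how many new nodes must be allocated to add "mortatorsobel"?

"mortatorso" is already a path in the trie; the remaining "bel" must be added.
New nodes needed: |"mortatorsobel"| − 10 = 13 − 10 = 3.

3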